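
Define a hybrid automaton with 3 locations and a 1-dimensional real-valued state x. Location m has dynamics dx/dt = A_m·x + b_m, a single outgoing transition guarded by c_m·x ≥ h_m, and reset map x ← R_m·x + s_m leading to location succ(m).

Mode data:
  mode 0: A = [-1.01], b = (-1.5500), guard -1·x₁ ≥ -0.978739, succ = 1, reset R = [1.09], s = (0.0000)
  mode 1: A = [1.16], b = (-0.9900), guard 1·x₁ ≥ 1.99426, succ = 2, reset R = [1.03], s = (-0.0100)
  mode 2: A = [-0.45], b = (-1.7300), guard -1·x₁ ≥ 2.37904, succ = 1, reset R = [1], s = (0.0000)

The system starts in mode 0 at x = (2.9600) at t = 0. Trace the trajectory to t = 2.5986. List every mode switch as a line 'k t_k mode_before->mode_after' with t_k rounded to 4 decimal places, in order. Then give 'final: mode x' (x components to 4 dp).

1 0.5755 0->1
2 2.0207 1->2
final: 2 0.6957

Mode 0: guard c·x = -0.9787 hit at Δt = 0.5755 (t = 0.5755), x⁻ = (0.9787) → reset → x⁺ = (1.0668), jump to mode 1
Mode 1: guard c·x = 1.9943 hit at Δt = 1.4452 (t = 2.0207), x⁻ = (1.9943) → reset → x⁺ = (2.0441), jump to mode 2
Mode 2: flow for 0.5779 to horizon, guard not reached → x = (0.6957)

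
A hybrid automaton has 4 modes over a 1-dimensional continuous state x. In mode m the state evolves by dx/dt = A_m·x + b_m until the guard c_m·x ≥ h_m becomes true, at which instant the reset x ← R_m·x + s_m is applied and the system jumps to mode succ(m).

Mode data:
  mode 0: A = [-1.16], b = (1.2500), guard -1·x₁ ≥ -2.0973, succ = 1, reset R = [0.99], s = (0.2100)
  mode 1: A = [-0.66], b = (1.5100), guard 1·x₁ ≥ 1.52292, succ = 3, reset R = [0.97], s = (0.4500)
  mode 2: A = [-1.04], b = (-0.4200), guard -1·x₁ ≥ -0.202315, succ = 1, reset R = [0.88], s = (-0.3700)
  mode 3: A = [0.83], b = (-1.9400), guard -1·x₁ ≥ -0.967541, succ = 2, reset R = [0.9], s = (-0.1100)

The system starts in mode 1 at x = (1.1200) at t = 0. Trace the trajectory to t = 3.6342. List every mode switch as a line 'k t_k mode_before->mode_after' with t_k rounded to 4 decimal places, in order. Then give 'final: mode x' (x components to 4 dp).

Mode 1: guard c·x = 1.5229 hit at Δt = 0.6411 (t = 0.6411), x⁻ = (1.5229) → reset → x⁺ = (1.9272), jump to mode 3
Mode 3: guard c·x = -0.9675 hit at Δt = 1.4530 (t = 2.0941), x⁻ = (0.9675) → reset → x⁺ = (0.7608), jump to mode 2
Mode 2: guard c·x = -0.2023 hit at Δt = 0.6279 (t = 2.7220), x⁻ = (0.2023) → reset → x⁺ = (-0.1920), jump to mode 1
Mode 1: flow for 0.9122 to horizon, guard not reached → x = (0.9297)

1 0.6411 1->3
2 2.0941 3->2
3 2.7220 2->1
final: 1 0.9297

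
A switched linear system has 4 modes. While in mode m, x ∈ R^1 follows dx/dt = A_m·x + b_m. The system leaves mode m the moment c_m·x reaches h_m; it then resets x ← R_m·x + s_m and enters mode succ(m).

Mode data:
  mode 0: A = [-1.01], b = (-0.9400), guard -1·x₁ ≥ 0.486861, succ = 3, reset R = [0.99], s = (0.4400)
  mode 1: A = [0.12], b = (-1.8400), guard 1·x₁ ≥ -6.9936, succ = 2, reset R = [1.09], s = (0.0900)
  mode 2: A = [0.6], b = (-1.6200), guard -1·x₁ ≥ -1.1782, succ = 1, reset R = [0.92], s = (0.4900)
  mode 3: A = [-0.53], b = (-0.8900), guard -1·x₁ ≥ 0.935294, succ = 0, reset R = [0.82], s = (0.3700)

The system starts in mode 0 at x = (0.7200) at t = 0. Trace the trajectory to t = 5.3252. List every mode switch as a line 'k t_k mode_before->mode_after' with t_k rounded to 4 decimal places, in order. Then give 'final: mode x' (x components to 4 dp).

1 1.3005 0->3
2 2.7888 3->0
3 2.9715 0->3
4 4.4598 3->0
5 4.6424 0->3
final: 3 -0.5391

Mode 0: guard c·x = 0.4869 hit at Δt = 1.3005 (t = 1.3005), x⁻ = (-0.4869) → reset → x⁺ = (-0.0420), jump to mode 3
Mode 3: guard c·x = 0.9353 hit at Δt = 1.4883 (t = 2.7888), x⁻ = (-0.9353) → reset → x⁺ = (-0.3969), jump to mode 0
Mode 0: guard c·x = 0.4869 hit at Δt = 0.1827 (t = 2.9715), x⁻ = (-0.4869) → reset → x⁺ = (-0.0420), jump to mode 3
Mode 3: guard c·x = 0.9353 hit at Δt = 1.4883 (t = 4.4598), x⁻ = (-0.9353) → reset → x⁺ = (-0.3969), jump to mode 0
Mode 0: guard c·x = 0.4869 hit at Δt = 0.1827 (t = 4.6424), x⁻ = (-0.4869) → reset → x⁺ = (-0.0420), jump to mode 3
Mode 3: flow for 0.6828 to horizon, guard not reached → x = (-0.5391)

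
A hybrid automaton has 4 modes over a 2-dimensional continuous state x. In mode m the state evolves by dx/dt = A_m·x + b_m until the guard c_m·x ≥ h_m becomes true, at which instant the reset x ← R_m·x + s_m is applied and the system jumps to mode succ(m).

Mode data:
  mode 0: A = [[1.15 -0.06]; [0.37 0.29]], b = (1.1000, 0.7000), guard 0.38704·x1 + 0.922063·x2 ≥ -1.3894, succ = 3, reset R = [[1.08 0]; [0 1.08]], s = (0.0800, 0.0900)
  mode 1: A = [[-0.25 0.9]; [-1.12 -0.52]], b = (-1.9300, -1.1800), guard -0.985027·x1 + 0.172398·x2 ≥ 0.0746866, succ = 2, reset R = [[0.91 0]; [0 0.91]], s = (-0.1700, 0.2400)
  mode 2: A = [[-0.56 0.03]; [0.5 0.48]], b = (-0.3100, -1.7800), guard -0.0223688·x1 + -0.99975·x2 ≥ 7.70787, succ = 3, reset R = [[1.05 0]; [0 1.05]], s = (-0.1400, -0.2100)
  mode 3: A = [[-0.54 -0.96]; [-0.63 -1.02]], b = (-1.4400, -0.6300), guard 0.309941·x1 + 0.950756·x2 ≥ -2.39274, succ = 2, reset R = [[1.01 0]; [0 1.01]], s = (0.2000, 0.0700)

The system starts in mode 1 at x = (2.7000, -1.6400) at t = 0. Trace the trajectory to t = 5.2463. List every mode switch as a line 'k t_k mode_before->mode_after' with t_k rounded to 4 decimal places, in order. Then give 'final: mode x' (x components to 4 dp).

1 0.7473 1->2
2 2.0535 2->3
3 3.4436 3->2
4 4.7439 2->3
final: 3 2.9033 -5.7595

Mode 1: guard c·x = 0.0747 hit at Δt = 0.7473 (t = 0.7473), x⁻ = (-0.5177, -2.5250) → reset → x⁺ = (-0.6411, -2.0577), jump to mode 2
Mode 2: guard c·x = 7.7079 hit at Δt = 1.3062 (t = 2.0535), x⁻ = (-0.7324, -7.6934) → reset → x⁺ = (-0.9090, -8.2881), jump to mode 3
Mode 3: guard c·x = -2.3927 hit at Δt = 1.3901 (t = 3.4436), x⁻ = (2.6490, -3.3802) → reset → x⁺ = (2.8755, -3.3440), jump to mode 2
Mode 2: guard c·x = 7.7079 hit at Δt = 1.3003 (t = 4.7439), x⁻ = (0.9504, -7.7311) → reset → x⁺ = (0.8579, -8.3276), jump to mode 3
Mode 3: flow for 0.5024 to horizon, guard not reached → x = (2.9033, -5.7595)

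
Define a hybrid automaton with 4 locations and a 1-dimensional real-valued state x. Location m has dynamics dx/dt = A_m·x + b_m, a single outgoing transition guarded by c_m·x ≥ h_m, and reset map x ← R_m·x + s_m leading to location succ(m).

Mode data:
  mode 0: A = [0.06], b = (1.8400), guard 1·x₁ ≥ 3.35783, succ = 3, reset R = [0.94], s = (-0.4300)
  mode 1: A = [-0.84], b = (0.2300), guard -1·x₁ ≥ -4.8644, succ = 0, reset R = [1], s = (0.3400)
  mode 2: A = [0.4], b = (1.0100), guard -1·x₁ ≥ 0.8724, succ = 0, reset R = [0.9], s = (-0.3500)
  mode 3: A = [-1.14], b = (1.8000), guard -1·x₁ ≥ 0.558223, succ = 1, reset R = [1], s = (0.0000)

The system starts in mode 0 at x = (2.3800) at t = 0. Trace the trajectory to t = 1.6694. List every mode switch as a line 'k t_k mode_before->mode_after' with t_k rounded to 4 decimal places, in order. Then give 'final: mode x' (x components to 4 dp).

1 0.4860 0->3
final: 3 1.8767

Mode 0: guard c·x = 3.3578 hit at Δt = 0.4860 (t = 0.4860), x⁻ = (3.3578) → reset → x⁺ = (2.7264), jump to mode 3
Mode 3: flow for 1.1834 to horizon, guard not reached → x = (1.8767)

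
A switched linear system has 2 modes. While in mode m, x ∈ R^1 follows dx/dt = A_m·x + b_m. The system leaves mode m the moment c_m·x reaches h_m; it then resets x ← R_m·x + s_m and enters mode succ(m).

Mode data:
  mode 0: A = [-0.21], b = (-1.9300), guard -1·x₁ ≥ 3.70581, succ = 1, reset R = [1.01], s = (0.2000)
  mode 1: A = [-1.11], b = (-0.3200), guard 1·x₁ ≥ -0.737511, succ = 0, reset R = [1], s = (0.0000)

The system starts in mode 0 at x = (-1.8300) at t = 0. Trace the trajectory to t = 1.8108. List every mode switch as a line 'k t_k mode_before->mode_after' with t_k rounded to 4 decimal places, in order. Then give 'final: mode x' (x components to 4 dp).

1 1.4008 0->1
final: 1 -2.3529

Mode 0: guard c·x = 3.7058 hit at Δt = 1.4008 (t = 1.4008), x⁻ = (-3.7058) → reset → x⁺ = (-3.5429), jump to mode 1
Mode 1: flow for 0.4100 to horizon, guard not reached → x = (-2.3529)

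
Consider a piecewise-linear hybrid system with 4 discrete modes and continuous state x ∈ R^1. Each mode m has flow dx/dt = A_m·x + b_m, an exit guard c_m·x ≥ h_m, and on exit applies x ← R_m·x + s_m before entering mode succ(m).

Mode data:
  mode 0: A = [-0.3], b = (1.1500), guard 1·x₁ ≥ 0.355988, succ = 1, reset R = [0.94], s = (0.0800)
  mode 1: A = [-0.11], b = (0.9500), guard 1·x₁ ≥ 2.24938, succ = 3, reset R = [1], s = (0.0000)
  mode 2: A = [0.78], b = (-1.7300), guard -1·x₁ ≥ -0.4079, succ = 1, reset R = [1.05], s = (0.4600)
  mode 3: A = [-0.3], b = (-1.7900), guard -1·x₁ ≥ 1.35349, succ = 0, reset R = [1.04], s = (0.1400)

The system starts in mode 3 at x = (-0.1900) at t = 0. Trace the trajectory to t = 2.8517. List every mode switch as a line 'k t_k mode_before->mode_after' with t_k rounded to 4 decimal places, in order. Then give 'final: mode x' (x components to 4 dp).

1 0.7497 3->0
2 2.0269 0->1
final: 1 1.1277

Mode 3: guard c·x = 1.3535 hit at Δt = 0.7497 (t = 0.7497), x⁻ = (-1.3535) → reset → x⁺ = (-1.2676), jump to mode 0
Mode 0: guard c·x = 0.3560 hit at Δt = 1.2772 (t = 2.0269), x⁻ = (0.3560) → reset → x⁺ = (0.4146), jump to mode 1
Mode 1: flow for 0.8248 to horizon, guard not reached → x = (1.1277)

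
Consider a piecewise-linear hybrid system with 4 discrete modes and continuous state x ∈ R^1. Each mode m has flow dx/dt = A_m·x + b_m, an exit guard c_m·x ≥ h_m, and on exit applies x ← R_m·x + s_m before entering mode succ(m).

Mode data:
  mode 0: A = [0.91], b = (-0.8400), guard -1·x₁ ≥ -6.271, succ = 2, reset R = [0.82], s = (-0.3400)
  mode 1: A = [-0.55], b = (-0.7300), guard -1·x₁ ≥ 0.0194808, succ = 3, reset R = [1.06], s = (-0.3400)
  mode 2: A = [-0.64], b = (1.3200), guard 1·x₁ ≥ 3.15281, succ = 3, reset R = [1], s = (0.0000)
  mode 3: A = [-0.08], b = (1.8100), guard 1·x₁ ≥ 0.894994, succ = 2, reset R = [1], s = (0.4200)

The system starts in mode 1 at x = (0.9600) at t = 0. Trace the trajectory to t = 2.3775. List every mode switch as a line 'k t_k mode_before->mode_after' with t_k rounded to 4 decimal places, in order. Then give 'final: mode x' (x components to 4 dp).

Mode 1: guard c·x = 0.0195 hit at Δt = 1.0164 (t = 1.0164), x⁻ = (-0.0195) → reset → x⁺ = (-0.3606), jump to mode 3
Mode 3: guard c·x = 0.8950 hit at Δt = 0.7022 (t = 1.7186), x⁻ = (0.8950) → reset → x⁺ = (1.3150), jump to mode 2
Mode 2: flow for 0.6589 to horizon, guard not reached → x = (1.5722)

1 1.0164 1->3
2 1.7186 3->2
final: 2 1.5722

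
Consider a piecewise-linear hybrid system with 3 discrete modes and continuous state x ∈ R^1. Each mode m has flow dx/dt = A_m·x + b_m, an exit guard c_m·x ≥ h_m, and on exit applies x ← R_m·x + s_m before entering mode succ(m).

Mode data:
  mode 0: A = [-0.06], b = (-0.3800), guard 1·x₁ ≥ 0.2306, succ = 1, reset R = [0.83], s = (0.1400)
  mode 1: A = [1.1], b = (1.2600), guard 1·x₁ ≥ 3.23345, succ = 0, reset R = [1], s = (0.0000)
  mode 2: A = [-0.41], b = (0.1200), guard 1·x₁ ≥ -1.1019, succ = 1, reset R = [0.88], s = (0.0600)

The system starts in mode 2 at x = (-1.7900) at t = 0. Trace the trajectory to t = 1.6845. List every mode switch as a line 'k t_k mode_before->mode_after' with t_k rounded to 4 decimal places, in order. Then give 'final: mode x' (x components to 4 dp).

1 0.9782 2->1
final: 1 -0.6327

Mode 2: guard c·x = -1.1019 hit at Δt = 0.9782 (t = 0.9782), x⁻ = (-1.1019) → reset → x⁺ = (-0.9097), jump to mode 1
Mode 1: flow for 0.7063 to horizon, guard not reached → x = (-0.6327)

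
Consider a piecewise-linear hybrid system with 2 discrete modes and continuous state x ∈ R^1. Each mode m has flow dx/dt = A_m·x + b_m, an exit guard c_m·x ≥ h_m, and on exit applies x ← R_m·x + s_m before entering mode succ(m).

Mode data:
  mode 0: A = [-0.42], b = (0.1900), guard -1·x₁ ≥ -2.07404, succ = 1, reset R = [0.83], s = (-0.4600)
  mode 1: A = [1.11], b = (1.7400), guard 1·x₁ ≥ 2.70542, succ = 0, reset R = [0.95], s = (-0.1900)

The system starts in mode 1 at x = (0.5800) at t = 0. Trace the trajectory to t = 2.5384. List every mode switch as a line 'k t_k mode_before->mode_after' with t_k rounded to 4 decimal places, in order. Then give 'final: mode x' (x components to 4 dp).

1 0.6198 1->0
2 1.0315 0->1
3 1.4030 1->0
4 1.8147 0->1
5 2.1862 1->0
final: 0 2.1151

Mode 1: guard c·x = 2.7054 hit at Δt = 0.6198 (t = 0.6198), x⁻ = (2.7054) → reset → x⁺ = (2.3801), jump to mode 0
Mode 0: guard c·x = -2.0740 hit at Δt = 0.4117 (t = 1.0315), x⁻ = (2.0740) → reset → x⁺ = (1.2615), jump to mode 1
Mode 1: guard c·x = 2.7054 hit at Δt = 0.3715 (t = 1.4030), x⁻ = (2.7054) → reset → x⁺ = (2.3801), jump to mode 0
Mode 0: guard c·x = -2.0740 hit at Δt = 0.4117 (t = 1.8147), x⁻ = (2.0740) → reset → x⁺ = (1.2615), jump to mode 1
Mode 1: guard c·x = 2.7054 hit at Δt = 0.3715 (t = 2.1862), x⁻ = (2.7054) → reset → x⁺ = (2.3801), jump to mode 0
Mode 0: flow for 0.3522 to horizon, guard not reached → x = (2.1151)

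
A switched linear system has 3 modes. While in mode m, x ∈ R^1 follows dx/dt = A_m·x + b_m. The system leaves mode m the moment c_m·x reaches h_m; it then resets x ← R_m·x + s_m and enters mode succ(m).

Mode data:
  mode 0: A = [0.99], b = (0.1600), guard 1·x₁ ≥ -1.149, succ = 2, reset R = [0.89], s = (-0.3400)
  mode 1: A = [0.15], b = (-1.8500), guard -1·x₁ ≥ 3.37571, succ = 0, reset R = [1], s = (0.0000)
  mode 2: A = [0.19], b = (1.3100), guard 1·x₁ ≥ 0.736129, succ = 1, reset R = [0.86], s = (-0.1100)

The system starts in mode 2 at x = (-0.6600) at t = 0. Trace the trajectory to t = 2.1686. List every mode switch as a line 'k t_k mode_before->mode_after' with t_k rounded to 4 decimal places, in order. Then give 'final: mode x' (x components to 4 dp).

1 1.0635 2->1
final: 1 -1.6063

Mode 2: guard c·x = 0.7361 hit at Δt = 1.0635 (t = 1.0635), x⁻ = (0.7361) → reset → x⁺ = (0.5231), jump to mode 1
Mode 1: flow for 1.1051 to horizon, guard not reached → x = (-1.6063)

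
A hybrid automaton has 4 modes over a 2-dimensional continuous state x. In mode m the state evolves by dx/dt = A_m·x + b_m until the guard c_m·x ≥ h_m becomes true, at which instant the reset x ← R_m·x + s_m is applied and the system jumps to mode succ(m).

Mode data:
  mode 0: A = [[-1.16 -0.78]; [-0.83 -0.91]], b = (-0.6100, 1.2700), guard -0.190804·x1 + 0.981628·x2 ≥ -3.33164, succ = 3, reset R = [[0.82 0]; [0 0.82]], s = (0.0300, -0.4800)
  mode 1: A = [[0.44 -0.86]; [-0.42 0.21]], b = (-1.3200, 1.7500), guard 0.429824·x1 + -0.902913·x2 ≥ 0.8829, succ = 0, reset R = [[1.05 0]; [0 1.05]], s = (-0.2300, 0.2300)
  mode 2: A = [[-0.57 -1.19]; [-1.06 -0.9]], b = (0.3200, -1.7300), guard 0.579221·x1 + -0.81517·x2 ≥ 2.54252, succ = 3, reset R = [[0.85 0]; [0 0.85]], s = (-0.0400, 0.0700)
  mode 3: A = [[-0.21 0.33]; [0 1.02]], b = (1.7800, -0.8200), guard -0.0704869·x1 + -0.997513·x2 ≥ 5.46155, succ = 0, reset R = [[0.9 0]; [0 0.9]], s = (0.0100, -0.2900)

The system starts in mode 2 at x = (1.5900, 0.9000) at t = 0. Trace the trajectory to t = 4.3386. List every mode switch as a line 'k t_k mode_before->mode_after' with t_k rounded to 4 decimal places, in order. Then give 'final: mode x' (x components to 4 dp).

1 1.0031 2->3
2 2.0164 3->0
3 2.7040 0->3
4 3.2241 3->0
5 3.8751 0->3
final: 3 1.5718 -5.2579

Mode 2: guard c·x = 2.5425 hit at Δt = 1.0031 (t = 1.0031), x⁻ = (1.8287, -1.8196) → reset → x⁺ = (1.5144, -1.4767), jump to mode 3
Mode 3: guard c·x = 5.4615 hit at Δt = 1.0133 (t = 2.0164), x⁻ = (1.8655, -5.6070) → reset → x⁺ = (1.6890, -5.3363), jump to mode 0
Mode 0: guard c·x = -3.3316 hit at Δt = 0.6876 (t = 2.7040), x⁻ = (1.9137, -3.0220) → reset → x⁺ = (1.5992, -2.9581), jump to mode 3
Mode 3: guard c·x = 5.4615 hit at Δt = 0.5201 (t = 3.2241), x⁻ = (1.6307, -5.5904) → reset → x⁺ = (1.4777, -5.3214), jump to mode 0
Mode 0: guard c·x = -3.3316 hit at Δt = 0.6511 (t = 3.8751), x⁻ = (1.8119, -3.0418) → reset → x⁺ = (1.5158, -2.9743), jump to mode 3
Mode 3: flow for 0.4635 to horizon, guard not reached → x = (1.5718, -5.2579)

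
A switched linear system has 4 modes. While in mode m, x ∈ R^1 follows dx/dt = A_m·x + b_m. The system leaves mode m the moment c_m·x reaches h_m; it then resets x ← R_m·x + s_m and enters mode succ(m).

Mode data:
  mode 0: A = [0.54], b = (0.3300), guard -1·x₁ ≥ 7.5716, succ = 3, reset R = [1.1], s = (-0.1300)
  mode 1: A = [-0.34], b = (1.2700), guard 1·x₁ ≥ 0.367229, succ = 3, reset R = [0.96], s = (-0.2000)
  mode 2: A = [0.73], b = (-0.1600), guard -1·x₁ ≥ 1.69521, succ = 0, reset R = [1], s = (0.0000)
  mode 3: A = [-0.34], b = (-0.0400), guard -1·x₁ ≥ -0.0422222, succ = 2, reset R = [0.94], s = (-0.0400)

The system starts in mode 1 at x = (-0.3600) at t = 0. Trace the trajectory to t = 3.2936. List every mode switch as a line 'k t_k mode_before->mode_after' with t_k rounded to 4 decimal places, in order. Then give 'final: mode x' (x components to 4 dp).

1 0.5750 1->3
2 2.1184 3->2
final: 2 -0.2984

Mode 1: guard c·x = 0.3672 hit at Δt = 0.5750 (t = 0.5750), x⁻ = (0.3672) → reset → x⁺ = (0.1525), jump to mode 3
Mode 3: guard c·x = -0.0422 hit at Δt = 1.5434 (t = 2.1184), x⁻ = (0.0422) → reset → x⁺ = (-0.0003), jump to mode 2
Mode 2: flow for 1.1752 to horizon, guard not reached → x = (-0.2984)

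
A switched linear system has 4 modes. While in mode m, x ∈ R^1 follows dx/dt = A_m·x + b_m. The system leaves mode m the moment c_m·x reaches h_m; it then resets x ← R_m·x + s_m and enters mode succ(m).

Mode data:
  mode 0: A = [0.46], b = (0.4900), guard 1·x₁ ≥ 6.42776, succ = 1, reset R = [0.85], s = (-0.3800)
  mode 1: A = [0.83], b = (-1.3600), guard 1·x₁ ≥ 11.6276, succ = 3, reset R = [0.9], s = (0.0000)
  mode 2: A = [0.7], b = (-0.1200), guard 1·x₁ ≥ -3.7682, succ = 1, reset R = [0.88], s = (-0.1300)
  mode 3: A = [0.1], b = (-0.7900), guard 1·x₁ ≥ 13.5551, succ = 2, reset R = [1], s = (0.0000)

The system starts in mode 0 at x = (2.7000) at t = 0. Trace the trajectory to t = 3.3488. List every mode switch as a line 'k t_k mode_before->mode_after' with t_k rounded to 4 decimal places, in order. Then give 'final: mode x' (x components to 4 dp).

1 1.4960 0->1
2 2.7786 1->3
final: 3 10.6153

Mode 0: guard c·x = 6.4278 hit at Δt = 1.4960 (t = 1.4960), x⁻ = (6.4278) → reset → x⁺ = (5.0836), jump to mode 1
Mode 1: guard c·x = 11.6276 hit at Δt = 1.2826 (t = 2.7786), x⁻ = (11.6276) → reset → x⁺ = (10.4648), jump to mode 3
Mode 3: flow for 0.5702 to horizon, guard not reached → x = (10.6153)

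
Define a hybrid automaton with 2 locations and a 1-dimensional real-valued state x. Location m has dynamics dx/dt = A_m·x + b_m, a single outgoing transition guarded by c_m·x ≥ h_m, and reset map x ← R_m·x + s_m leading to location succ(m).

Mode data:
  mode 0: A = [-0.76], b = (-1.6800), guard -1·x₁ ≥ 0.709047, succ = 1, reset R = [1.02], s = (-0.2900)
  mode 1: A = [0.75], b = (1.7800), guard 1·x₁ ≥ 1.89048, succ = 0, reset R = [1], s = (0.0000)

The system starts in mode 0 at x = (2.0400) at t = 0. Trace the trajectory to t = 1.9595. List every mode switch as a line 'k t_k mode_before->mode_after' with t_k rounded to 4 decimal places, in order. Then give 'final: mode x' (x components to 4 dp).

Mode 0: guard c·x = 0.7090 hit at Δt = 1.3692 (t = 1.3692), x⁻ = (-0.7090) → reset → x⁺ = (-1.0132), jump to mode 1
Mode 1: flow for 0.5903 to horizon, guard not reached → x = (-0.2557)

1 1.3692 0->1
final: 1 -0.2557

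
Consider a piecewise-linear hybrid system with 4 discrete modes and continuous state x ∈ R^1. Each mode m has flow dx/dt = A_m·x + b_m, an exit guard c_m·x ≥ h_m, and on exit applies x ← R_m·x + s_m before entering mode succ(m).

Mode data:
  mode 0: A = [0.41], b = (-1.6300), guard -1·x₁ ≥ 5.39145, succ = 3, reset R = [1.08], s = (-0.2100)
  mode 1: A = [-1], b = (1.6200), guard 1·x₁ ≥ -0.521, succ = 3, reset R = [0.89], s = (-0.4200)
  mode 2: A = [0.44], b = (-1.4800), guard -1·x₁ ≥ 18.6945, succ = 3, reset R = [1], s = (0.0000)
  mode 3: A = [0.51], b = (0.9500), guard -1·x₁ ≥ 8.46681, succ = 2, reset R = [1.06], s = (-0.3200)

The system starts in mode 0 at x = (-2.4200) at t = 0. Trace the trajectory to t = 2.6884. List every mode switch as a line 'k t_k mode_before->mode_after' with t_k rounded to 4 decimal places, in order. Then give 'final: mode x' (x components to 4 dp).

1 0.9307 0->3
2 1.8322 3->2
final: 2 -15.0862

Mode 0: guard c·x = 5.3914 hit at Δt = 0.9307 (t = 0.9307), x⁻ = (-5.3914) → reset → x⁺ = (-6.0328), jump to mode 3
Mode 3: guard c·x = 8.4668 hit at Δt = 0.9015 (t = 1.8322), x⁻ = (-8.4668) → reset → x⁺ = (-9.2948), jump to mode 2
Mode 2: flow for 0.8562 to horizon, guard not reached → x = (-15.0862)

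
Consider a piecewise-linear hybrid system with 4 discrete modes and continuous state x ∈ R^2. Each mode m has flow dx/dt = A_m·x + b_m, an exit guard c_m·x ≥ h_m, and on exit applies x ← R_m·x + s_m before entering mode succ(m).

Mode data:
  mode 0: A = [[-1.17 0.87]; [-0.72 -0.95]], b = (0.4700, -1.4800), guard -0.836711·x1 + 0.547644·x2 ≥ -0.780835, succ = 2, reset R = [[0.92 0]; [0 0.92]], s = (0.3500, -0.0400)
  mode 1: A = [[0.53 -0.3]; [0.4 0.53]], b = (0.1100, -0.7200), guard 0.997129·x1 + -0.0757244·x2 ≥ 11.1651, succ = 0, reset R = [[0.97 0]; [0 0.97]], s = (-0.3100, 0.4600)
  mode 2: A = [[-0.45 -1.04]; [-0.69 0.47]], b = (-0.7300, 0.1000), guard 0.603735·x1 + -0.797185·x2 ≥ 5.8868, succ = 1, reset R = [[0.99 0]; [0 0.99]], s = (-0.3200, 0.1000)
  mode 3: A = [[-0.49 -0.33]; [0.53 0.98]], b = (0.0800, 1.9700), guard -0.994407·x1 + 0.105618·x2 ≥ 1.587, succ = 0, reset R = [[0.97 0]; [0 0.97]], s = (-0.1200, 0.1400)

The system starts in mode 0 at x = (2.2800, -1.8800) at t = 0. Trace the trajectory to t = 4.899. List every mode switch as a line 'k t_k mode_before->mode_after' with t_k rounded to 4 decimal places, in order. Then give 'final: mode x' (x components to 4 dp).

1 1.2195 0->2
2 2.7720 2->1
3 4.2967 1->0
final: 0 2.5065 -6.4811

Mode 0: guard c·x = -0.7808 hit at Δt = 1.2195 (t = 1.2195), x⁻ = (-0.3046, -1.8912) → reset → x⁺ = (0.0697, -1.7799), jump to mode 2
Mode 2: guard c·x = 5.8868 hit at Δt = 1.5525 (t = 2.7720), x⁻ = (2.9499, -5.1505) → reset → x⁺ = (2.6004, -4.9990), jump to mode 1
Mode 1: guard c·x = 11.1651 hit at Δt = 1.5247 (t = 4.2967), x⁻ = (10.6048, -7.8016) → reset → x⁺ = (9.9766, -7.1075), jump to mode 0
Mode 0: flow for 0.6023 to horizon, guard not reached → x = (2.5065, -6.4811)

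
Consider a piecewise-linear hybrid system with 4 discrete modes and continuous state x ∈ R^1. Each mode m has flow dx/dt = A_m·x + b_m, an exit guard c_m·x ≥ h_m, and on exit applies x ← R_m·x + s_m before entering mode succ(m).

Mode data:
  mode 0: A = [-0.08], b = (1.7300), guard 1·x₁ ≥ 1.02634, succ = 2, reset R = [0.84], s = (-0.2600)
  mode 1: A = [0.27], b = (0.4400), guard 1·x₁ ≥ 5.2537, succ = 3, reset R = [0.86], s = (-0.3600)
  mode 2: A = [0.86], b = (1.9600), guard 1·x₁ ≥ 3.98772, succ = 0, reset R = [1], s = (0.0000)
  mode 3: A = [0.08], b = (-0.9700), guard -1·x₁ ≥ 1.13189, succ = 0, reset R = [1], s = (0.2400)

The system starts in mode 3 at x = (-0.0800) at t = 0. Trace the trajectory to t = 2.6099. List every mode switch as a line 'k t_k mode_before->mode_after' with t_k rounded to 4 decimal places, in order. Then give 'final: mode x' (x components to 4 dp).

Mode 3: guard c·x = 1.1319 hit at Δt = 1.0334 (t = 1.0334), x⁻ = (-1.1319) → reset → x⁺ = (-0.8919), jump to mode 0
Mode 0: guard c·x = 1.0263 hit at Δt = 1.1130 (t = 2.1464), x⁻ = (1.0263) → reset → x⁺ = (0.6021), jump to mode 2
Mode 2: flow for 0.4635 to horizon, guard not reached → x = (2.0132)

1 1.0334 3->0
2 2.1464 0->2
final: 2 2.0132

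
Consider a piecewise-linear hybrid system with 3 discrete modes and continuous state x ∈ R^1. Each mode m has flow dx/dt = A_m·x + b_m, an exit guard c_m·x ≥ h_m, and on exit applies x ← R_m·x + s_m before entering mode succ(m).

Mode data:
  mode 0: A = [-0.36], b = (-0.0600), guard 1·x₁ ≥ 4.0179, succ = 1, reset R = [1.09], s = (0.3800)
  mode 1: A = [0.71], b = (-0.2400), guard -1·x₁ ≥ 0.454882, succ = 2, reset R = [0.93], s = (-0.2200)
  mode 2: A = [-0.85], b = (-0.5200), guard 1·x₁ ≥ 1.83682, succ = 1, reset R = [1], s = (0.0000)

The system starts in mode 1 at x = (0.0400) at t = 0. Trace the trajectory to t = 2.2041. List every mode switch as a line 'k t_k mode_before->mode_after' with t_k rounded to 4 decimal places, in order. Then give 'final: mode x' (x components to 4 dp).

Mode 1: guard c·x = 0.4549 hit at Δt = 1.3782 (t = 1.3782), x⁻ = (-0.4549) → reset → x⁺ = (-0.6430), jump to mode 2
Mode 2: flow for 0.8259 to horizon, guard not reached → x = (-0.6273)

1 1.3782 1->2
final: 2 -0.6273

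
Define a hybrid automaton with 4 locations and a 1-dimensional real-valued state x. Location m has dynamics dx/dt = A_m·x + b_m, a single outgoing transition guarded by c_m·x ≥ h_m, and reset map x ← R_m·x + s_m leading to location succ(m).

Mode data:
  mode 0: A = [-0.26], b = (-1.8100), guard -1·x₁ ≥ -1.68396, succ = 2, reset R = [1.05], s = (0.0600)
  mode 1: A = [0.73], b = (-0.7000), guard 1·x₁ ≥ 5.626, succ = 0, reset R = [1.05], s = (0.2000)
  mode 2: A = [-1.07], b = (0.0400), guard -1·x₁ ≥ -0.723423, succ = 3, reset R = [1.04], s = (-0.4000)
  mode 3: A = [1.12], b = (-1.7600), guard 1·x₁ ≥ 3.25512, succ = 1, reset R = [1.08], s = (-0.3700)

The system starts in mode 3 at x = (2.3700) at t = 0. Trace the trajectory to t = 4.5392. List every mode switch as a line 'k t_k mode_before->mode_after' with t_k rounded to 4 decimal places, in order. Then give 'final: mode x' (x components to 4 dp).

1 0.6660 3->1
2 1.7046 1->0
3 3.2938 0->2
4 4.1905 2->3
final: 3 -0.2301

Mode 3: guard c·x = 3.2551 hit at Δt = 0.6660 (t = 0.6660), x⁻ = (3.2551) → reset → x⁺ = (3.1455), jump to mode 1
Mode 1: guard c·x = 5.6260 hit at Δt = 1.0386 (t = 1.7046), x⁻ = (5.6260) → reset → x⁺ = (6.1073), jump to mode 0
Mode 0: guard c·x = -1.6840 hit at Δt = 1.5892 (t = 3.2938), x⁻ = (1.6840) → reset → x⁺ = (1.8282), jump to mode 2
Mode 2: guard c·x = -0.7234 hit at Δt = 0.8967 (t = 4.1905), x⁻ = (0.7234) → reset → x⁺ = (0.3524), jump to mode 3
Mode 3: flow for 0.3487 to horizon, guard not reached → x = (-0.2301)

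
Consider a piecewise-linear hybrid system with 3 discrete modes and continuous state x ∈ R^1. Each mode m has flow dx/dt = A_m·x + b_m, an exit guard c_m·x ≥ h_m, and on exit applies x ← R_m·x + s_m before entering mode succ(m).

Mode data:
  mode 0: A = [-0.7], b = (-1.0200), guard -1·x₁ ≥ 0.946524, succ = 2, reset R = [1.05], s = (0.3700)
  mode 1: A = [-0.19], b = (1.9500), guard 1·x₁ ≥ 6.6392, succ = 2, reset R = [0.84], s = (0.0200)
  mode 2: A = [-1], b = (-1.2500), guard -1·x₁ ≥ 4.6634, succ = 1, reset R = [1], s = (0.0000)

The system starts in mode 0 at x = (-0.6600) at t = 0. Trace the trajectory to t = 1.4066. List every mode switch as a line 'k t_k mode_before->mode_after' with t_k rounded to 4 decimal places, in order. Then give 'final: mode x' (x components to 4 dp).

1 0.6363 0->2
final: 2 -0.9602

Mode 0: guard c·x = 0.9465 hit at Δt = 0.6363 (t = 0.6363), x⁻ = (-0.9465) → reset → x⁺ = (-0.6239), jump to mode 2
Mode 2: flow for 0.7703 to horizon, guard not reached → x = (-0.9602)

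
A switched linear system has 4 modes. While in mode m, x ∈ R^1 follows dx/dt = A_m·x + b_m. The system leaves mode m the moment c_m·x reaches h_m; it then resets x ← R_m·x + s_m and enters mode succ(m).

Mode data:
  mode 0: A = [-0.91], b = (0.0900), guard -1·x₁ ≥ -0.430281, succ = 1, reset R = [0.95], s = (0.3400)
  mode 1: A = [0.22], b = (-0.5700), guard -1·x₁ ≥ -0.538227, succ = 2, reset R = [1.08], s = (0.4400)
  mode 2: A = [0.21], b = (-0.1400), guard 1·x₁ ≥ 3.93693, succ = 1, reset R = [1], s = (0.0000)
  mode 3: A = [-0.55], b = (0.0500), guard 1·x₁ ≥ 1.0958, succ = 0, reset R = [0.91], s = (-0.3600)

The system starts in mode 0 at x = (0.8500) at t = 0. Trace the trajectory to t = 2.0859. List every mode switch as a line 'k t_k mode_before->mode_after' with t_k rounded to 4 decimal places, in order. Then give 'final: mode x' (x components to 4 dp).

Mode 0: guard c·x = -0.4303 hit at Δt = 0.8992 (t = 0.8992), x⁻ = (0.4303) → reset → x⁺ = (0.7488), jump to mode 1
Mode 1: guard c·x = -0.5382 hit at Δt = 0.4919 (t = 1.3911), x⁻ = (0.5382) → reset → x⁺ = (1.0213), jump to mode 2
Mode 2: flow for 0.6948 to horizon, guard not reached → x = (1.0770)

1 0.8992 0->1
2 1.3911 1->2
final: 2 1.0770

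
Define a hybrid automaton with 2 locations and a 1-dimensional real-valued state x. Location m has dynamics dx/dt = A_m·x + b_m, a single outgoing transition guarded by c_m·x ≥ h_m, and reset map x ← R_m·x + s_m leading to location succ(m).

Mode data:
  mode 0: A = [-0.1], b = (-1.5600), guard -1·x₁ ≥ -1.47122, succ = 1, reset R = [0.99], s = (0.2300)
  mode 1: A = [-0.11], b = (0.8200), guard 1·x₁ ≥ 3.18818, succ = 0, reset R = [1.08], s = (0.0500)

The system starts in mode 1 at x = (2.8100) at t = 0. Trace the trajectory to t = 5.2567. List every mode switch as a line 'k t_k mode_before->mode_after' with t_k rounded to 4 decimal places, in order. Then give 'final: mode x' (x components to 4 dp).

Mode 1: guard c·x = 3.1882 hit at Δt = 0.7721 (t = 0.7721), x⁻ = (3.1882) → reset → x⁺ = (3.4932), jump to mode 0
Mode 0: guard c·x = -1.4712 hit at Δt = 1.1194 (t = 1.8915), x⁻ = (1.4712) → reset → x⁺ = (1.6865), jump to mode 1
Mode 1: guard c·x = 3.1882 hit at Δt = 2.7415 (t = 4.6330), x⁻ = (3.1882) → reset → x⁺ = (3.4932), jump to mode 0
Mode 0: flow for 0.6237 to horizon, guard not reached → x = (2.3388)

1 0.7721 1->0
2 1.8915 0->1
3 4.6330 1->0
final: 0 2.3388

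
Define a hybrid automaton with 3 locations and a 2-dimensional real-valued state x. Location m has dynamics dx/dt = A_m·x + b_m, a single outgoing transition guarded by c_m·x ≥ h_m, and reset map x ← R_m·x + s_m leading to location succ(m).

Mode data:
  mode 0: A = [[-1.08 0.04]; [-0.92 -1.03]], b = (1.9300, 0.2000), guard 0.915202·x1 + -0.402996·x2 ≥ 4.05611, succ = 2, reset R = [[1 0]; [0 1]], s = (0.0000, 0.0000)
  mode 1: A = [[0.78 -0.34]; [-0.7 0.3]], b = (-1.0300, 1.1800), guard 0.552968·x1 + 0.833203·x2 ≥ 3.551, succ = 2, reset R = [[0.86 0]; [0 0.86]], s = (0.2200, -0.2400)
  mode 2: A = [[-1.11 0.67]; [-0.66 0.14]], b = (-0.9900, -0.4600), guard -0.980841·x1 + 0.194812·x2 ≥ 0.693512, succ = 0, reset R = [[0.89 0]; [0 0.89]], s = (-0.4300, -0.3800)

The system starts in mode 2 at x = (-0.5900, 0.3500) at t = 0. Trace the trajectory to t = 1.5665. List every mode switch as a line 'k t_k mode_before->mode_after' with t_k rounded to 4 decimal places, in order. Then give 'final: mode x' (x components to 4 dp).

1 0.6602 2->0
final: 0 0.7428 0.0131

Mode 2: guard c·x = 0.6935 hit at Δt = 0.6602 (t = 0.6602), x⁻ = (-0.6381, 0.3472) → reset → x⁺ = (-0.9979, -0.0710), jump to mode 0
Mode 0: flow for 0.9063 to horizon, guard not reached → x = (0.7428, 0.0131)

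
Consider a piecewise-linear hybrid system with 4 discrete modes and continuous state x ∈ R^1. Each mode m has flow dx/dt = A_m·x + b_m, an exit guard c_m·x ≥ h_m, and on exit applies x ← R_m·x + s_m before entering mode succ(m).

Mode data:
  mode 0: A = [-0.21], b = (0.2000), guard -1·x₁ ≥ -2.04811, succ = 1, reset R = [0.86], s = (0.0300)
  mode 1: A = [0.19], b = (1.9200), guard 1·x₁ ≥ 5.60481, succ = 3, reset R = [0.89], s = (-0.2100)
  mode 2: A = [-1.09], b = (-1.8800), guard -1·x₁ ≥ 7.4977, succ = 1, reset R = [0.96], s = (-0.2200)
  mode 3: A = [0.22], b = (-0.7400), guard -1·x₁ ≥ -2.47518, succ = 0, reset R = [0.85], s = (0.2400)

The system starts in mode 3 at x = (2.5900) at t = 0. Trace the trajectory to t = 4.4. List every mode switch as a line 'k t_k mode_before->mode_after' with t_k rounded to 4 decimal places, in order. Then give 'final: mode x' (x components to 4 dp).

Mode 3: guard c·x = -2.4752 hit at Δt = 0.6290 (t = 0.6290), x⁻ = (2.4752) → reset → x⁺ = (2.3439), jump to mode 0
Mode 0: guard c·x = -2.0481 hit at Δt = 1.1380 (t = 1.7670), x⁻ = (2.0481) → reset → x⁺ = (1.7914), jump to mode 1
Mode 1: guard c·x = 5.6048 hit at Δt = 1.4634 (t = 3.2304), x⁻ = (5.6048) → reset → x⁺ = (4.7783), jump to mode 3
Mode 3: flow for 1.1696 to horizon, guard not reached → x = (5.1934)

1 0.6290 3->0
2 1.7670 0->1
3 3.2304 1->3
final: 3 5.1934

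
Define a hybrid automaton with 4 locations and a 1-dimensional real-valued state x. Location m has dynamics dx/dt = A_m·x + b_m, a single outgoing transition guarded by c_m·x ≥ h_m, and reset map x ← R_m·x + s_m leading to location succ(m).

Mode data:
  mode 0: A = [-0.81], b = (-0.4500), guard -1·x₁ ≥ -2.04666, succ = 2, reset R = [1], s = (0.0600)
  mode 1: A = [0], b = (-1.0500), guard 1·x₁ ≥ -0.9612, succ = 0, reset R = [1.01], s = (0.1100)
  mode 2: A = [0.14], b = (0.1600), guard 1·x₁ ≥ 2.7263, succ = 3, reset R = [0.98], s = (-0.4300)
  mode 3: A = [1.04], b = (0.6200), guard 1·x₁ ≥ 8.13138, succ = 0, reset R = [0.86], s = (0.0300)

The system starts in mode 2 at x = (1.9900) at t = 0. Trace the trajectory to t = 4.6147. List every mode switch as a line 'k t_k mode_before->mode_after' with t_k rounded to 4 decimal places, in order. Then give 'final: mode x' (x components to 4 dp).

1 1.5078 2->3
2 2.5880 3->0
3 3.9077 0->2
final: 2 2.4448

Mode 2: guard c·x = 2.7263 hit at Δt = 1.5078 (t = 1.5078), x⁻ = (2.7263) → reset → x⁺ = (2.2418), jump to mode 3
Mode 3: guard c·x = 8.1314 hit at Δt = 1.0802 (t = 2.5880), x⁻ = (8.1314) → reset → x⁺ = (7.0230), jump to mode 0
Mode 0: guard c·x = -2.0467 hit at Δt = 1.3197 (t = 3.9077), x⁻ = (2.0467) → reset → x⁺ = (2.1067), jump to mode 2
Mode 2: flow for 0.7070 to horizon, guard not reached → x = (2.4448)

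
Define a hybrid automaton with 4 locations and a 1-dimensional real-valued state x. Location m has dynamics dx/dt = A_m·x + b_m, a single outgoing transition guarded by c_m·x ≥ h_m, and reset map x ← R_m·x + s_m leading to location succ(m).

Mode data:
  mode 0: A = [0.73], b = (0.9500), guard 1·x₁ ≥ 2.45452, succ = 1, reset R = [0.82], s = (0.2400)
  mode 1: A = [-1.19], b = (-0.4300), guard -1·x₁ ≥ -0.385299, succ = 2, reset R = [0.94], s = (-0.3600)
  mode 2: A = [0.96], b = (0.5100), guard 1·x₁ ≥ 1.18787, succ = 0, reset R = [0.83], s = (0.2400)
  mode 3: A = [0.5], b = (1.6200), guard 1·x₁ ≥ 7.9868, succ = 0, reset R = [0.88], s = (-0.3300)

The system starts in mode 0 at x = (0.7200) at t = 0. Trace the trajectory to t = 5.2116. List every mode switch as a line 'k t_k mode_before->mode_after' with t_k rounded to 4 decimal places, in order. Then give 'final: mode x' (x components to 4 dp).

1 0.8487 0->1
2 1.9017 1->2
3 3.1207 2->0
4 3.6634 0->1
5 4.7164 1->2
final: 2 0.3269

Mode 0: guard c·x = 2.4545 hit at Δt = 0.8487 (t = 0.8487), x⁻ = (2.4545) → reset → x⁺ = (2.2527), jump to mode 1
Mode 1: guard c·x = -0.3853 hit at Δt = 1.0530 (t = 1.9017), x⁻ = (0.3853) → reset → x⁺ = (0.0022), jump to mode 2
Mode 2: guard c·x = 1.1879 hit at Δt = 1.2190 (t = 3.1207), x⁻ = (1.1879) → reset → x⁺ = (1.2259), jump to mode 0
Mode 0: guard c·x = 2.4545 hit at Δt = 0.5427 (t = 3.6634), x⁻ = (2.4545) → reset → x⁺ = (2.2527), jump to mode 1
Mode 1: guard c·x = -0.3853 hit at Δt = 1.0530 (t = 4.7164), x⁻ = (0.3853) → reset → x⁺ = (0.0022), jump to mode 2
Mode 2: flow for 0.4952 to horizon, guard not reached → x = (0.3269)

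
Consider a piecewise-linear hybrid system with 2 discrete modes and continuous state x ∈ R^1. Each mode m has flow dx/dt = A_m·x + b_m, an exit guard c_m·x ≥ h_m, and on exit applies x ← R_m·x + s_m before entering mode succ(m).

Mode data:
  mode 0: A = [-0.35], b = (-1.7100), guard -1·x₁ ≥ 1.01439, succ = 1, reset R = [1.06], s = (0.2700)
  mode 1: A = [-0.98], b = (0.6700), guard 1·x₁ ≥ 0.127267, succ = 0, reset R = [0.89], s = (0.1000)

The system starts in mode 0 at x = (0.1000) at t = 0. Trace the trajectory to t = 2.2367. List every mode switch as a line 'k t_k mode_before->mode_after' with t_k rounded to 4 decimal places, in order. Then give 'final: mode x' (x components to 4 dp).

1 0.7228 0->1
2 1.7272 1->0
final: 0 -0.6195

Mode 0: guard c·x = 1.0144 hit at Δt = 0.7228 (t = 0.7228), x⁻ = (-1.0144) → reset → x⁺ = (-0.8053), jump to mode 1
Mode 1: guard c·x = 0.1273 hit at Δt = 1.0044 (t = 1.7272), x⁻ = (0.1273) → reset → x⁺ = (0.2133), jump to mode 0
Mode 0: flow for 0.5095 to horizon, guard not reached → x = (-0.6195)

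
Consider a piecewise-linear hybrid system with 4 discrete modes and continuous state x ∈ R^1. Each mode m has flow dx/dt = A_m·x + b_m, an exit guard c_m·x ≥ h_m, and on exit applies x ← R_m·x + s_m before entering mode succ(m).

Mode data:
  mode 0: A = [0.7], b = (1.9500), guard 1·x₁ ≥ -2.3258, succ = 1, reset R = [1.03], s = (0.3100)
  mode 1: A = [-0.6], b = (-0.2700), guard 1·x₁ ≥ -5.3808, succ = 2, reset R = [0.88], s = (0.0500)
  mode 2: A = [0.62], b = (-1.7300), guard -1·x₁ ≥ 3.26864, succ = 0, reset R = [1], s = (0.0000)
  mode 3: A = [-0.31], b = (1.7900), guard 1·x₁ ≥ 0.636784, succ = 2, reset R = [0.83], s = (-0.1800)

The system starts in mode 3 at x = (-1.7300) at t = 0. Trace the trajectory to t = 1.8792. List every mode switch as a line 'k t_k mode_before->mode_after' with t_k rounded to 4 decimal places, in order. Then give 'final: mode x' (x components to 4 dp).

Mode 3: guard c·x = 0.6368 hit at Δt = 1.2223 (t = 1.2223), x⁻ = (0.6368) → reset → x⁺ = (0.3485), jump to mode 2
Mode 2: flow for 0.6569 to horizon, guard not reached → x = (-0.8790)

1 1.2223 3->2
final: 2 -0.8790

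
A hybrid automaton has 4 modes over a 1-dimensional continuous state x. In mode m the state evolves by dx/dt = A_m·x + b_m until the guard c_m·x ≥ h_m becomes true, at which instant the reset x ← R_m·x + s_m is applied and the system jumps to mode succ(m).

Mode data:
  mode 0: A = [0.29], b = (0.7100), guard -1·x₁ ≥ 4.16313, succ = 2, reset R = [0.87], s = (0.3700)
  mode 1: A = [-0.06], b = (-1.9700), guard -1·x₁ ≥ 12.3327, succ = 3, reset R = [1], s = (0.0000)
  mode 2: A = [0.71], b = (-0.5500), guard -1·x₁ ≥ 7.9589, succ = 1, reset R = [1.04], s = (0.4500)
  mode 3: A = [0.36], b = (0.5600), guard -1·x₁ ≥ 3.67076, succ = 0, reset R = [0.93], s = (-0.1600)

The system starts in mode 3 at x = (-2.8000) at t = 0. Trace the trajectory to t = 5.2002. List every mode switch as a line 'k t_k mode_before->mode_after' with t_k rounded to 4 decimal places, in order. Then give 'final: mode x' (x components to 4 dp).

1 1.4735 3->0
2 2.9255 0->2
3 4.0160 2->1
final: 1 -9.5424

Mode 3: guard c·x = 3.6708 hit at Δt = 1.4735 (t = 1.4735), x⁻ = (-3.6708) → reset → x⁺ = (-3.5738), jump to mode 0
Mode 0: guard c·x = 4.1631 hit at Δt = 1.4520 (t = 2.9255), x⁻ = (-4.1631) → reset → x⁺ = (-3.2519), jump to mode 2
Mode 2: guard c·x = 7.9589 hit at Δt = 1.0905 (t = 4.0160), x⁻ = (-7.9589) → reset → x⁺ = (-7.8273), jump to mode 1
Mode 1: flow for 1.1842 to horizon, guard not reached → x = (-9.5424)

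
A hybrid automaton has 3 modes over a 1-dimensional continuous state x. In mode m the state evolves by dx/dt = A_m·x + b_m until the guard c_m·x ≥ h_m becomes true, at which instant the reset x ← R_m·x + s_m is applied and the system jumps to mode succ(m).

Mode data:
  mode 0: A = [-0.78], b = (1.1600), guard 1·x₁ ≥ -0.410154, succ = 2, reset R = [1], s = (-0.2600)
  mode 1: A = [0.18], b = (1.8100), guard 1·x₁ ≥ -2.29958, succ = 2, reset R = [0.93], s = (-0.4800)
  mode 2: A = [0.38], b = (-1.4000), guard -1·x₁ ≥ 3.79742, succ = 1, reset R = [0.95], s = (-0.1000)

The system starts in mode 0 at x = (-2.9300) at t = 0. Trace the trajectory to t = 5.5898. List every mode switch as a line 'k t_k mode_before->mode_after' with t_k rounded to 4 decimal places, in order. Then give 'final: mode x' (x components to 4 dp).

1 1.0834 0->2
2 2.5078 2->1
3 3.6207 1->2
4 4.0719 2->1
5 5.1848 1->2
final: 2 -3.6672

Mode 0: guard c·x = -0.4102 hit at Δt = 1.0834 (t = 1.0834), x⁻ = (-0.4102) → reset → x⁺ = (-0.6702), jump to mode 2
Mode 2: guard c·x = 3.7974 hit at Δt = 1.4244 (t = 2.5078), x⁻ = (-3.7974) → reset → x⁺ = (-3.7075), jump to mode 1
Mode 1: guard c·x = -2.2996 hit at Δt = 1.1129 (t = 3.6207), x⁻ = (-2.2996) → reset → x⁺ = (-2.6186), jump to mode 2
Mode 2: guard c·x = 3.7974 hit at Δt = 0.4512 (t = 4.0719), x⁻ = (-3.7974) → reset → x⁺ = (-3.7075), jump to mode 1
Mode 1: guard c·x = -2.2996 hit at Δt = 1.1129 (t = 5.1848), x⁻ = (-2.2996) → reset → x⁺ = (-2.6186), jump to mode 2
Mode 2: flow for 0.4050 to horizon, guard not reached → x = (-3.6672)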